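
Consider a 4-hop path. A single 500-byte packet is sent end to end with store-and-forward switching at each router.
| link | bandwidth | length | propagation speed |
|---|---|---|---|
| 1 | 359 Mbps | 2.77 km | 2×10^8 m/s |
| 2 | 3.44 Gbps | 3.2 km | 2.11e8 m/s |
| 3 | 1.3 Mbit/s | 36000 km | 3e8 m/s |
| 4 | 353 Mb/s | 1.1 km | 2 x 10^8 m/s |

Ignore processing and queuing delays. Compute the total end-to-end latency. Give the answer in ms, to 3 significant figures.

L = 500 × 8 = 4000 bits.
Transmission delays (L/R per hop): 0.0111421, 0.00116279, 3.07692, 0.0113314 ms; sum = 3.10056 ms.
Propagation delays (d/s per hop): 0.01385, 0.0151659, 120, 0.0055 ms; sum = 120.035 ms.
End-to-end = 123 ms.

123 ms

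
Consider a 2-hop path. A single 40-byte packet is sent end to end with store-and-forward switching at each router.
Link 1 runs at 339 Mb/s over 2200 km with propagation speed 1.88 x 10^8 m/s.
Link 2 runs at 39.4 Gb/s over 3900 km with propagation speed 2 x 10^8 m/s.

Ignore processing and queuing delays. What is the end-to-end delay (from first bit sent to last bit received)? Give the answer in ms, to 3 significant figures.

L = 40 × 8 = 320 bits.
Transmission delays (L/R per hop): 0.000943953, 8.12183e-06 ms; sum = 0.000952075 ms.
Propagation delays (d/s per hop): 11.7021, 19.5 ms; sum = 31.2021 ms.
End-to-end = 31.2 ms.

31.2 ms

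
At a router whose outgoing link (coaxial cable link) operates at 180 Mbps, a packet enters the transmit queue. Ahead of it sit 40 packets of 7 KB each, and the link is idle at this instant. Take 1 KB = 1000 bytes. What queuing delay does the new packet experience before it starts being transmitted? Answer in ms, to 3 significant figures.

12.4 ms

Each queued packet: L/R = 56000/180000000 = 0.311111 ms.
40 queued → 12.4444 ms.
Queuing delay = 12.4 ms.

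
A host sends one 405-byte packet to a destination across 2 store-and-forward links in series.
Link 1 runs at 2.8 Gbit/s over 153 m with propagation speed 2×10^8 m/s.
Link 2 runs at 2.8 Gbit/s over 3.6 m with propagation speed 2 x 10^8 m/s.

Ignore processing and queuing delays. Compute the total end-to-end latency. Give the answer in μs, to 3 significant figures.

3.10 μs

L = 405 × 8 = 3240 bits.
Transmission delay per hop = L/R = 3240/2800000000 = 1.15714 μs; 2 hops → 2.31429 μs.
Propagation delays (d/s per hop): 0.765, 0.018 μs; sum = 0.783 μs.
End-to-end = 3.10 μs.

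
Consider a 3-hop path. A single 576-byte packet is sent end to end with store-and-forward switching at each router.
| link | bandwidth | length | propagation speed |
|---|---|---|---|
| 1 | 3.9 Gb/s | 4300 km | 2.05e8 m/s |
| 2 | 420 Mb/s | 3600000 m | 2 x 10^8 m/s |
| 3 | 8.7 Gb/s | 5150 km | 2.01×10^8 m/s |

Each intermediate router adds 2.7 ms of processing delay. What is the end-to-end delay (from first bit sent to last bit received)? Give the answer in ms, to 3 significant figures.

L = 576 × 8 = 4608 bits.
Transmission delays (L/R per hop): 0.00118154, 0.0109714, 0.000529655 ms; sum = 0.0126826 ms.
Propagation delays (d/s per hop): 20.9756, 18, 25.6219 ms; sum = 64.5975 ms.
Processing at 2 router(s): 2 × 2.7 ms = 5.4 ms.
End-to-end = 70.0 ms.

70.0 ms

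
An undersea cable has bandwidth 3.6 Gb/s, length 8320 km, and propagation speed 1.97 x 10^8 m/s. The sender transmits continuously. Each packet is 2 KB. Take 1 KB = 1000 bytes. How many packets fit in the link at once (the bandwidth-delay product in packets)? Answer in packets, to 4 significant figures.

Propagation delay = 8320000 / 197000000 = 0.0422335 s.
BDP = R × t_prop = 3600000000 × 0.0422335 = 152041000 bits.
In packets of 16000 bits: 9503 packets.

9503 packets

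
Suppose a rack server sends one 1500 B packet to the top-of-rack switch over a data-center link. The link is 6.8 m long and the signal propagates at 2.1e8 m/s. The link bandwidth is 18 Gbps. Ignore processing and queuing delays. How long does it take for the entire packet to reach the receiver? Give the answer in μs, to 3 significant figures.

L = 1500 × 8 = 12000 bits.
Transmission delay = L/R = 12000 / 18000000000 = 0.666667 μs.
Propagation delay = d/s = 6.8 m / 210000000 m/s = 0.032381 μs.
Total = 0.699 μs.

0.699 μs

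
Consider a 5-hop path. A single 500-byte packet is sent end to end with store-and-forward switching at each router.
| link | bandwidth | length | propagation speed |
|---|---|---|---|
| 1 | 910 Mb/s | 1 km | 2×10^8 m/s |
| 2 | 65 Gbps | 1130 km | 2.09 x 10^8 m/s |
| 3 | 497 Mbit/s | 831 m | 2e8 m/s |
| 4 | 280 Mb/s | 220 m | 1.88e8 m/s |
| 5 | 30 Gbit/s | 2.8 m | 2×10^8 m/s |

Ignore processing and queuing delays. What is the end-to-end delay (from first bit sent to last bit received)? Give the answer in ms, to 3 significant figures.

5.44 ms

L = 500 × 8 = 4000 bits.
Transmission delays (L/R per hop): 0.0043956, 6.15385e-05, 0.00804829, 0.0142857, 0.000133333 ms; sum = 0.0269245 ms.
Propagation delays (d/s per hop): 0.005, 5.4067, 0.004155, 0.00117021, 1.4e-05 ms; sum = 5.41704 ms.
End-to-end = 5.44 ms.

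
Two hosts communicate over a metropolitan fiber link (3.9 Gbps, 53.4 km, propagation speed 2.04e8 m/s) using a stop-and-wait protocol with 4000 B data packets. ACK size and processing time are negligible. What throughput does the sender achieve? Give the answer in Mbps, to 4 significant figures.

t_tx = L/R = 32000/3900000000 = 8.20513e-06 s.
t_prop = 53400/204000000 = 0.000261765 s; RTT = 0.000523529 s.
Cycle = t_tx + RTT = 0.000531735 s.
Throughput = L / cycle = 32000 / 0.000531735 = 60.18 Mbps.

60.18 Mbps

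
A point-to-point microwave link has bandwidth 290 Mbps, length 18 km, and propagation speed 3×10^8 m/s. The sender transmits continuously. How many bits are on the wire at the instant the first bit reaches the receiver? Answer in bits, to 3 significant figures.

Propagation delay = 18000 / 300000000 = 6e-05 s.
BDP = R × t_prop = 290000000 × 6e-05 = 17400 bits.

17400 bits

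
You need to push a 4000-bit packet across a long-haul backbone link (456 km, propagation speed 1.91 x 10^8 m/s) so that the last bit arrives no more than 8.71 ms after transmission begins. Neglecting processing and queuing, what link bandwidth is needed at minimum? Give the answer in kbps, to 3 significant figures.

Propagation delay = 456000 / 191000000 = 2.38743 ms.
Transmission budget = 8.71 − 2.38743 = 6.32257 ms.
R ≥ L / t_tx = 4000 bits / 0.00632257 s = 633 kbps.

633 kbps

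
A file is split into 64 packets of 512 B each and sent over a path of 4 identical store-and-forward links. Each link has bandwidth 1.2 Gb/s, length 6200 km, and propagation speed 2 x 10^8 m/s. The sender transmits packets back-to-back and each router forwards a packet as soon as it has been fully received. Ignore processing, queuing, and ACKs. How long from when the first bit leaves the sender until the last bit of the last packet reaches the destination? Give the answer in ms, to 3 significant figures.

124 ms

Per-hop transmission t_tx = L/R = 4096/1200000000 = 0.00341333 ms.
Per-hop propagation t_prop = 6200000/200000000 = 31 ms.
Pipeline fill: first packet needs 4·t_tx to clear all hops; remaining 63 packets each add one t_tx.
Total = (4+64-1)·t_tx + 4·t_prop = 67·0.00341333 + 4·31 = 124 ms.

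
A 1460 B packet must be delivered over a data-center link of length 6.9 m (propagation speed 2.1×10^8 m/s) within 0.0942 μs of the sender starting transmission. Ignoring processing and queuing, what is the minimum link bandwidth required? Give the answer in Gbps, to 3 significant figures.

190 Gbps

L = 11680 bits.
Propagation delay = 6.9 / 210000000 = 0.0328571 μs.
Transmission budget = 0.0942 − 0.0328571 = 0.0613429 μs.
R ≥ L / t_tx = 11680 bits / 6.13429e-08 s = 190 Gbps.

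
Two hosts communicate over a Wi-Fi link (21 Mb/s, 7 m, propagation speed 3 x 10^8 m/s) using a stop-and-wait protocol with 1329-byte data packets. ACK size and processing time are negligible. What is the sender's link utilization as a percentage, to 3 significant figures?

t_tx = L/R = 10632/21000000 = 0.000506286 s.
t_prop = 7/300000000 = 2.33333e-08 s; RTT = 4.66667e-08 s.
Cycle = t_tx + RTT = 0.000506332 s.
Utilization = t_tx / cycle = 0.000506286/0.000506332 = 100 %.

100 %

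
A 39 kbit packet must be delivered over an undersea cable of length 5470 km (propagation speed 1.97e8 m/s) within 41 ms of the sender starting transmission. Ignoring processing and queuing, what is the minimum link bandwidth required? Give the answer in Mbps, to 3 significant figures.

Propagation delay = 5470000 / 197000000 = 27.7665 ms.
Transmission budget = 41 − 27.7665 = 13.2335 ms.
R ≥ L / t_tx = 39000 bits / 0.0132335 s = 2.95 Mbps.

2.95 Mbps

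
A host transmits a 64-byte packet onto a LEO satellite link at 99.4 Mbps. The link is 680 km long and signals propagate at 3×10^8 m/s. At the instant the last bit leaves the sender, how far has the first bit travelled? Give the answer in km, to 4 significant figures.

1.545 km

t_tx = L/R = 512/99400000 = 5.15091e-06 s.
Distance = s × t_tx = 300000000 × 5.15091e-06 = 1.545 km.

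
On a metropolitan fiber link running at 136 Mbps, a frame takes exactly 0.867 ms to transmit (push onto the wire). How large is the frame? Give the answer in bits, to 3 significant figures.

118000 bits

L = R × t_tx = 136000000 b/s × 0.000867 s = 117912 bits.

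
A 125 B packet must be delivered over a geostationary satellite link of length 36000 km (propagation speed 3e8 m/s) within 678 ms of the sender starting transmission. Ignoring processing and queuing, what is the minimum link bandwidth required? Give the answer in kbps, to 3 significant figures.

1.79 kbps

L = 1000 bits.
Propagation delay = 36000000 / 300000000 = 120 ms.
Transmission budget = 678 − 120 = 558 ms.
R ≥ L / t_tx = 1000 bits / 0.558 s = 1.79 kbps.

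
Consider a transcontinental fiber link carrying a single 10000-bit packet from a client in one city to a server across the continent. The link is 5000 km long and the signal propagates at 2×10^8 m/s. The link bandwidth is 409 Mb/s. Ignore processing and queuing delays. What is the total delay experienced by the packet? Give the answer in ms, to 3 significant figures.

Transmission delay = L/R = 10000 / 409000000 = 0.0244499 ms.
Propagation delay = d/s = 5000000 m / 200000000 m/s = 25 ms.
Total = 25.0 ms.

25.0 ms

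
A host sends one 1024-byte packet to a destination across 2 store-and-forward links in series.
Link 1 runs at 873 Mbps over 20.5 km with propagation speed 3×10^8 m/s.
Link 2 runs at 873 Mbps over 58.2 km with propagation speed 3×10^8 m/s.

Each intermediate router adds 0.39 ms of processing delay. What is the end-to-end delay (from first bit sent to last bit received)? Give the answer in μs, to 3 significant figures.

L = 1024 × 8 = 8192 bits.
Transmission delay per hop = L/R = 8192/873000000 = 9.38373 μs; 2 hops → 18.7675 μs.
Propagation delays (d/s per hop): 68.3333, 194 μs; sum = 262.333 μs.
Processing at 1 router(s): 1 × 0.39 ms = 390 μs.
End-to-end = 671 μs.

671 μs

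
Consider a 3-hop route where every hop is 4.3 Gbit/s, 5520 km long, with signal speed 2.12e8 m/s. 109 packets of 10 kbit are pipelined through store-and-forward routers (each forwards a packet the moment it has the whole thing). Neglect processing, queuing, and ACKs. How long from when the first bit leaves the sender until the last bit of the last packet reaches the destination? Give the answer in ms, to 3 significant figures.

Per-hop transmission t_tx = L/R = 10000/4300000000 = 0.00232558 ms.
Per-hop propagation t_prop = 5520000/212000000 = 26.0377 ms.
Pipeline fill: first packet needs 3·t_tx to clear all hops; remaining 108 packets each add one t_tx.
Total = (3+109-1)·t_tx + 3·t_prop = 111·0.00232558 + 3·26.0377 = 78.4 ms.

78.4 ms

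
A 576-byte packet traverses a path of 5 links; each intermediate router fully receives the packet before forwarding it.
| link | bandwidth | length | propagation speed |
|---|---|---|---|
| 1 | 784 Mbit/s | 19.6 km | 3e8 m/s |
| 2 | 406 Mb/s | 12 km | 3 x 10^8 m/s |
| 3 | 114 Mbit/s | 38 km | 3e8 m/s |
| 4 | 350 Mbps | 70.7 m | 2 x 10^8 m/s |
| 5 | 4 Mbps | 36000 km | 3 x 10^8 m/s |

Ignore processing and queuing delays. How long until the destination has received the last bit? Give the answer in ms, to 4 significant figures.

121.5 ms

L = 576 × 8 = 4608 bits.
Transmission delays (L/R per hop): 0.00587755, 0.0113498, 0.0404211, 0.0131657, 1.152 ms; sum = 1.22281 ms.
Propagation delays (d/s per hop): 0.0653333, 0.04, 0.126667, 0.0003535, 120 ms; sum = 120.232 ms.
End-to-end = 121.5 ms.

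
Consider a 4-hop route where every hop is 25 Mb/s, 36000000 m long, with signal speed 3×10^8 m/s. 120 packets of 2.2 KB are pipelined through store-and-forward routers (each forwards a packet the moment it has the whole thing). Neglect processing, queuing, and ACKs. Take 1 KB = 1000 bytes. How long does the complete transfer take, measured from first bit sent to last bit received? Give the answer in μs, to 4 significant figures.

Per-hop transmission t_tx = L/R = 17600/25000000 = 704 μs.
Per-hop propagation t_prop = 36000000/300000000 = 120000 μs.
Pipeline fill: first packet needs 4·t_tx to clear all hops; remaining 119 packets each add one t_tx.
Total = (4+120-1)·t_tx + 4·t_prop = 123·704 + 4·120000 = 566600 μs.

566600 μs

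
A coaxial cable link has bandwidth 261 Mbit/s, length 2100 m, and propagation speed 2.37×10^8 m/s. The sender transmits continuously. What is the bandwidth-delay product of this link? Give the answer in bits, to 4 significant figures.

Propagation delay = 2100 / 237000000 = 8.86076e-06 s.
BDP = R × t_prop = 261000000 × 8.86076e-06 = 2312.66 bits.

2313 bits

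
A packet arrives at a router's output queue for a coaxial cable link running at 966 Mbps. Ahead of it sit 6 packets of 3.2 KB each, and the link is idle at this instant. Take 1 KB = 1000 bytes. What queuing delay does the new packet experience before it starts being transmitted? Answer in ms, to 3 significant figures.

Each queued packet: L/R = 25600/966000000 = 0.026501 ms.
6 queued → 0.159006 ms.
Queuing delay = 0.159 ms.

0.159 ms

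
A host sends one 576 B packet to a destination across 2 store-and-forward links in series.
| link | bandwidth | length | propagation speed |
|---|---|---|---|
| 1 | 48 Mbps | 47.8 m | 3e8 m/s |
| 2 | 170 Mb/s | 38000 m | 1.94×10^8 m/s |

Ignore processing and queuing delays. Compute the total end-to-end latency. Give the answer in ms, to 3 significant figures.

L = 576 × 8 = 4608 bits.
Transmission delays (L/R per hop): 0.096, 0.0271059 ms; sum = 0.123106 ms.
Propagation delays (d/s per hop): 0.000159333, 0.195876 ms; sum = 0.196036 ms.
End-to-end = 0.319 ms.

0.319 ms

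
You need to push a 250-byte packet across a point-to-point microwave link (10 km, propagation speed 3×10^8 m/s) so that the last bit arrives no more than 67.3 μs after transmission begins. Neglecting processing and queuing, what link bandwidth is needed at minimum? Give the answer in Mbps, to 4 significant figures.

58.88 Mbps

L = 2000 bits.
Propagation delay = 10000 / 300000000 = 33.3333 μs.
Transmission budget = 67.3 − 33.3333 = 33.9667 μs.
R ≥ L / t_tx = 2000 bits / 3.39667e-05 s = 58.88 Mbps.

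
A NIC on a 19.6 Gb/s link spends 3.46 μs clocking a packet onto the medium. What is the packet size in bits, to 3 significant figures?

L = R × t_tx = 19600000000 b/s × 3.46e-06 s = 67816 bits.

67800 bits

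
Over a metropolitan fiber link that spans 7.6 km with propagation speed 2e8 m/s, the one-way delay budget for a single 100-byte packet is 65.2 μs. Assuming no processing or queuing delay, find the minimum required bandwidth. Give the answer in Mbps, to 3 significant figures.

29.4 Mbps

L = 800 bits.
Propagation delay = 7600 / 200000000 = 38 μs.
Transmission budget = 65.2 − 38 = 27.2 μs.
R ≥ L / t_tx = 800 bits / 2.72e-05 s = 29.4 Mbps.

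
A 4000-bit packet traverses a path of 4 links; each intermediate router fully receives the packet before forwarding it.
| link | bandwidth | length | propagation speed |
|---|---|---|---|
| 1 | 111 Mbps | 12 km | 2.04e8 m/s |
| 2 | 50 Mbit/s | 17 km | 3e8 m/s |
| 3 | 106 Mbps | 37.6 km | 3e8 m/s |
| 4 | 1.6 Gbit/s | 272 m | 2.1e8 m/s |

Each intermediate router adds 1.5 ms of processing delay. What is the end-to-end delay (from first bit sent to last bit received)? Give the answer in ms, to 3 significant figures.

Transmission delays (L/R per hop): 0.036036, 0.08, 0.0377358, 0.0025 ms; sum = 0.156272 ms.
Propagation delays (d/s per hop): 0.0588235, 0.0566667, 0.125333, 0.00129524 ms; sum = 0.242119 ms.
Processing at 3 router(s): 3 × 1.5 ms = 4.5 ms.
End-to-end = 4.90 ms.

4.90 ms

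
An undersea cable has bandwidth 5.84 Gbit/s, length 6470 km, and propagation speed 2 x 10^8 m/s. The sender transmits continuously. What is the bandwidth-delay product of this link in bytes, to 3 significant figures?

23600000 bytes

Propagation delay = 6470000 / 200000000 = 0.03235 s.
BDP = R × t_prop = 5840000000 × 0.03235 = 188924000 bits.
In bytes: 188924000/8 = 23600000 bytes.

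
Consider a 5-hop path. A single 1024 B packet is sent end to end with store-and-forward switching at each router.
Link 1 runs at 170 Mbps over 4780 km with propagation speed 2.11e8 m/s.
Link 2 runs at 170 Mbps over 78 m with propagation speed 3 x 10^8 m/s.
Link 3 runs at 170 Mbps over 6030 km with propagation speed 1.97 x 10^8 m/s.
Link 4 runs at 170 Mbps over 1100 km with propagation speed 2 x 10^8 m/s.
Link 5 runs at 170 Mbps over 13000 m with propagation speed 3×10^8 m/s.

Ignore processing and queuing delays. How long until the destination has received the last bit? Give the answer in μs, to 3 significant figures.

L = 1024 × 8 = 8192 bits.
Transmission delay per hop = L/R = 8192/170000000 = 48.1882 μs; 5 hops → 240.941 μs.
Propagation delays (d/s per hop): 22654, 0.26, 30609.1, 5500, 43.3333 μs; sum = 58806.8 μs.
End-to-end = 59000 μs.

59000 μs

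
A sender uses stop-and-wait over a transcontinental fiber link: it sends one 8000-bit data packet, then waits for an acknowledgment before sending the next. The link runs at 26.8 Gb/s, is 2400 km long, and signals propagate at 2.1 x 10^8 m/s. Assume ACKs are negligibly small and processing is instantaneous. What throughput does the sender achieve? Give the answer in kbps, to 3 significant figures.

350 kbps

t_tx = L/R = 8000/26800000000 = 2.98507e-07 s.
t_prop = 2400000/210000000 = 0.0114286 s; RTT = 0.0228571 s.
Cycle = t_tx + RTT = 0.0228574 s.
Throughput = L / cycle = 8000 / 0.0228574 = 350 kbps.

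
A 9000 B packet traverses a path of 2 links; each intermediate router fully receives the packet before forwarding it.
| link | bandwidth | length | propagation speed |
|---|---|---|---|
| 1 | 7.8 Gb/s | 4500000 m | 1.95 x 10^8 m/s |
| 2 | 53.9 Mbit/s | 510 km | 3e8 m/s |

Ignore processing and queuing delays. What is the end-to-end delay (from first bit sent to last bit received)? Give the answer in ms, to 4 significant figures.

26.12 ms

L = 9000 × 8 = 72000 bits.
Transmission delays (L/R per hop): 0.00923077, 1.33581 ms; sum = 1.34504 ms.
Propagation delays (d/s per hop): 23.0769, 1.7 ms; sum = 24.7769 ms.
End-to-end = 26.12 ms.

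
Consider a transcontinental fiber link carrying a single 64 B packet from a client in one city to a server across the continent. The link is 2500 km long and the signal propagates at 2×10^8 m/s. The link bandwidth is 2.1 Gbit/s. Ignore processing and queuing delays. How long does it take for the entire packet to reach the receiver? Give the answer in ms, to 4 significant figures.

12.50 ms

L = 64 × 8 = 512 bits.
Transmission delay = L/R = 512 / 2100000000 = 0.00024381 ms.
Propagation delay = d/s = 2500000 m / 200000000 m/s = 12.5 ms.
Total = 12.50 ms.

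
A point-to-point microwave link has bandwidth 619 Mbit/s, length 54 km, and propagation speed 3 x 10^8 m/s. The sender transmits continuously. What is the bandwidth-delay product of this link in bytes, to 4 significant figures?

Propagation delay = 54000 / 300000000 = 0.00018 s.
BDP = R × t_prop = 619000000 × 0.00018 = 111420 bits.
In bytes: 111420/8 = 13930 bytes.

13930 bytes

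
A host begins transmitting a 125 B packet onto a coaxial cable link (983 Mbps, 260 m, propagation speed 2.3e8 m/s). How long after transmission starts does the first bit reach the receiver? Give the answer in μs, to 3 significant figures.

First bit experiences only propagation delay: d/s = 260/2.3e+08 = 1.13 μs.

1.13 μs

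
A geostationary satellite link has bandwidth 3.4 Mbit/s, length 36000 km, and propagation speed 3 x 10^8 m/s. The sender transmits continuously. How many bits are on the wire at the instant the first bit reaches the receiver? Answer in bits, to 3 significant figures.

Propagation delay = 36000000 / 300000000 = 0.12 s.
BDP = R × t_prop = 3400000 × 0.12 = 408000 bits.

408000 bits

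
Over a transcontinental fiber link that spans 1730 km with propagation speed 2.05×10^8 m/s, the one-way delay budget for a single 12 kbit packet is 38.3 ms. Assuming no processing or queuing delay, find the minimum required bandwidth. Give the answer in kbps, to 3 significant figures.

402 kbps

Propagation delay = 1730000 / 2.05e+08 = 8.43902 ms.
Transmission budget = 38.3 − 8.43902 = 29.861 ms.
R ≥ L / t_tx = 12000 bits / 0.029861 s = 402 kbps.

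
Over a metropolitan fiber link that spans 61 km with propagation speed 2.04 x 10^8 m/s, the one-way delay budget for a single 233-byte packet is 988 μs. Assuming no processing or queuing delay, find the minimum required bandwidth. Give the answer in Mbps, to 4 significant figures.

2.705 Mbps

L = 1864 bits.
Propagation delay = 61000 / 204000000 = 299.02 μs.
Transmission budget = 988 − 299.02 = 688.98 μs.
R ≥ L / t_tx = 1864 bits / 0.00068898 s = 2.705 Mbps.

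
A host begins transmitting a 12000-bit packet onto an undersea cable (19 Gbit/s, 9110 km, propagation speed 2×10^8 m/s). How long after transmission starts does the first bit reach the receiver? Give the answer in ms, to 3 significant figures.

First bit experiences only propagation delay: d/s = 9110000/200000000 = 45.6 ms.

45.6 ms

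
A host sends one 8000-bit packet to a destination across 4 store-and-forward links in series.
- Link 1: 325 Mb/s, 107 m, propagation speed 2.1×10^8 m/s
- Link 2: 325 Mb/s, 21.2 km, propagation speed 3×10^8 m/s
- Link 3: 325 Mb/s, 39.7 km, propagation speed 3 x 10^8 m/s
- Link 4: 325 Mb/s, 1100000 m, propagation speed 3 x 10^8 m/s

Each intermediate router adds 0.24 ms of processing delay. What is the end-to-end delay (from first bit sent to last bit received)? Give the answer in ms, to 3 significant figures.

Transmission delay per hop = L/R = 8000/325000000 = 0.0246154 ms; 4 hops → 0.0984615 ms.
Propagation delays (d/s per hop): 0.000509524, 0.0706667, 0.132333, 3.66667 ms; sum = 3.87018 ms.
Processing at 3 router(s): 3 × 0.24 ms = 0.72 ms.
End-to-end = 4.69 ms.

4.69 ms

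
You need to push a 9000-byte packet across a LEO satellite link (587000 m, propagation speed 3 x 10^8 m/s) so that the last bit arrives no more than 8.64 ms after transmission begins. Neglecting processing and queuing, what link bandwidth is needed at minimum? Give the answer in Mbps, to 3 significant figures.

L = 72000 bits.
Propagation delay = 587000 / 300000000 = 1.95667 ms.
Transmission budget = 8.64 − 1.95667 = 6.68333 ms.
R ≥ L / t_tx = 72000 bits / 0.00668333 s = 10.8 Mbps.

10.8 Mbps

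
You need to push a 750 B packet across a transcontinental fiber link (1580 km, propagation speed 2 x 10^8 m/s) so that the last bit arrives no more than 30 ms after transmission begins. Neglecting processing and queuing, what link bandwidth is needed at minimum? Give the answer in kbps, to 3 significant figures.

L = 6000 bits.
Propagation delay = 1580000 / 200000000 = 7.9 ms.
Transmission budget = 30 − 7.9 = 22.1 ms.
R ≥ L / t_tx = 6000 bits / 0.0221 s = 271 kbps.

271 kbps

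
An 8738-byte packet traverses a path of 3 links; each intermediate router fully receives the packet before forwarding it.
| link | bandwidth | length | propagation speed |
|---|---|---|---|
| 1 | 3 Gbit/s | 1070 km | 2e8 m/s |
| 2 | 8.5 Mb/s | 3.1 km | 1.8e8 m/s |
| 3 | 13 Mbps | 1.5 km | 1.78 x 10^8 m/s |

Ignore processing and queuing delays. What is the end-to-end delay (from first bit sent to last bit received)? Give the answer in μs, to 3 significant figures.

19000 μs

L = 8738 × 8 = 69904 bits.
Transmission delays (L/R per hop): 23.3013, 8224, 5377.23 μs; sum = 13624.5 μs.
Propagation delays (d/s per hop): 5350, 17.2222, 8.42697 μs; sum = 5375.65 μs.
End-to-end = 19000 μs.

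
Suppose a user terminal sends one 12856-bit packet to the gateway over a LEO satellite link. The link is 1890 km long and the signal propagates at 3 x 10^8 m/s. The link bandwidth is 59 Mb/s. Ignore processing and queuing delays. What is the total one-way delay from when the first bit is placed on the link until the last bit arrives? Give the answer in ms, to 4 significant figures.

Transmission delay = L/R = 12856 / 59000000 = 0.217898 ms.
Propagation delay = d/s = 1890000 m / 300000000 m/s = 6.3 ms.
Total = 6.518 ms.

6.518 ms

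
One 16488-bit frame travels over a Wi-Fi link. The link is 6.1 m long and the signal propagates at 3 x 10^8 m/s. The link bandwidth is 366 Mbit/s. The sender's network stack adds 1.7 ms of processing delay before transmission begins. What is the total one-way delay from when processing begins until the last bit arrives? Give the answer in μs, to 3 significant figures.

1750 μs

Transmission delay = L/R = 16488 / 366000000 = 45.0492 μs.
Propagation delay = d/s = 6.1 m / 300000000 m/s = 0.0203333 μs.
Plus processing delay 1.7 ms = 1700 μs.
Total = 1750 μs.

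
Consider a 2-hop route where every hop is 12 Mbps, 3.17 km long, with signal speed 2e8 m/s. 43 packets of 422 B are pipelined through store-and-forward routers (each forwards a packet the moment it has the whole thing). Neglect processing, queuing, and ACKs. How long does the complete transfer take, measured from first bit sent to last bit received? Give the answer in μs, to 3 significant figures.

Per-hop transmission t_tx = L/R = 3376/12000000 = 281.333 μs.
Per-hop propagation t_prop = 3170/200000000 = 15.85 μs.
Pipeline fill: first packet needs 2·t_tx to clear all hops; remaining 42 packets each add one t_tx.
Total = (2+43-1)·t_tx + 2·t_prop = 44·281.333 + 2·15.85 = 12400 μs.

12400 μs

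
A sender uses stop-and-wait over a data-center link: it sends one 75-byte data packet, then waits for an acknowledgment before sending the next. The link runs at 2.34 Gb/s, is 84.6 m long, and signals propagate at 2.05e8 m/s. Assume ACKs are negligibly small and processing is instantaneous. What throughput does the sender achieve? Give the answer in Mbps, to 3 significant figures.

t_tx = L/R = 600/2340000000 = 2.5641e-07 s.
t_prop = 84.6/2.05e+08 = 4.12683e-07 s; RTT = 8.25366e-07 s.
Cycle = t_tx + RTT = 1.08178e-06 s.
Throughput = L / cycle = 600 / 1.08178e-06 = 555 Mbps.

555 Mbps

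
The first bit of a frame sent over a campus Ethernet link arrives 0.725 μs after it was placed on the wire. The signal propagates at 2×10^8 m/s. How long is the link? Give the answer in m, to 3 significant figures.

d = s × t_prop = 200000000 × 7.25e-07 = 145 m.

145 m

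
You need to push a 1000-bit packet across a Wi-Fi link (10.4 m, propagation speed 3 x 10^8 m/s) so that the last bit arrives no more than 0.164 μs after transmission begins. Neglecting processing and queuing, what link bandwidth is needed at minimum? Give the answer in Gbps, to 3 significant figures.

7.73 Gbps

Propagation delay = 10.4 / 300000000 = 0.0346667 μs.
Transmission budget = 0.164 − 0.0346667 = 0.129333 μs.
R ≥ L / t_tx = 1000 bits / 1.29333e-07 s = 7.73 Gbps.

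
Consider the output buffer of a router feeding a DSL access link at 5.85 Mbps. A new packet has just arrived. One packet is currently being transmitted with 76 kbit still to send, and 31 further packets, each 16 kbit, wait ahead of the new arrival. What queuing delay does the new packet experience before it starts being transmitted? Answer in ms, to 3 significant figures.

97.8 ms

Each queued packet: L/R = 16000/5850000 = 2.73504 ms.
31 queued → 84.7863 ms.
Plus remaining 76000 bits of current packet: 12.9915 ms.
Queuing delay = 97.8 ms.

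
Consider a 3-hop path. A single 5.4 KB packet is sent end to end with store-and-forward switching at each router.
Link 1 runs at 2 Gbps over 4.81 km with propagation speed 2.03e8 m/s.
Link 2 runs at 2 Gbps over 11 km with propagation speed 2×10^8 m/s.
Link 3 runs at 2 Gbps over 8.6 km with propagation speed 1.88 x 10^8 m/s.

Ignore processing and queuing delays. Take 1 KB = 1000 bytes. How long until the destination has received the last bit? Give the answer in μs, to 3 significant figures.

L = 43200 bits.
Transmission delay per hop = L/R = 43200/2000000000 = 21.6 μs; 3 hops → 64.8 μs.
Propagation delays (d/s per hop): 23.6946, 55, 45.7447 μs; sum = 124.439 μs.
End-to-end = 189 μs.

189 μs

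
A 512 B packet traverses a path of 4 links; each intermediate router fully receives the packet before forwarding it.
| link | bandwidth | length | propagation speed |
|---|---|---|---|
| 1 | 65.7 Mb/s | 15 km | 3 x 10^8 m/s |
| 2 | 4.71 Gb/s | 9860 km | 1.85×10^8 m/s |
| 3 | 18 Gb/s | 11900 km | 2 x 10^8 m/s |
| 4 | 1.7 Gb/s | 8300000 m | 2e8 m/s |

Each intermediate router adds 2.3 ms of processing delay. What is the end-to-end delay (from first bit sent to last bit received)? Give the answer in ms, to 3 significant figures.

L = 512 × 8 = 4096 bits.
Transmission delays (L/R per hop): 0.062344, 0.000869639, 0.000227556, 0.00240941 ms; sum = 0.0658506 ms.
Propagation delays (d/s per hop): 0.05, 53.2973, 59.5, 41.5 ms; sum = 154.347 ms.
Processing at 3 router(s): 3 × 2.3 ms = 6.9 ms.
End-to-end = 161 ms.

161 ms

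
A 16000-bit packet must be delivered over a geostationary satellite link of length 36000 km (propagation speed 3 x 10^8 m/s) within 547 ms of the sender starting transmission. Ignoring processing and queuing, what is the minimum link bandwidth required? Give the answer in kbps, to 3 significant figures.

37.5 kbps

Propagation delay = 36000000 / 300000000 = 120 ms.
Transmission budget = 547 − 120 = 427 ms.
R ≥ L / t_tx = 16000 bits / 0.427 s = 37.5 kbps.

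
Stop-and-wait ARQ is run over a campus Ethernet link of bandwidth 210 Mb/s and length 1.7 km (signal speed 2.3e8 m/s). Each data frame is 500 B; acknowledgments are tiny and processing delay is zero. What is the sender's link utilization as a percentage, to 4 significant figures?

56.30 %

t_tx = L/R = 4000/210000000 = 1.90476e-05 s.
t_prop = 1700/2.3e+08 = 7.3913e-06 s; RTT = 1.47826e-05 s.
Cycle = t_tx + RTT = 3.38302e-05 s.
Utilization = t_tx / cycle = 1.90476e-05/3.38302e-05 = 56.30 %.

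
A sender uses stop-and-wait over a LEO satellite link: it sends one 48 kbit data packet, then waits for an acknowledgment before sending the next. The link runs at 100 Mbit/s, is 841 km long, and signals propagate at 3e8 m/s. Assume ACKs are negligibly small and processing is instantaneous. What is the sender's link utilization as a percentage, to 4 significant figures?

7.886 %

t_tx = L/R = 48000/100000000 = 0.00048 s.
t_prop = 841000/300000000 = 0.00280333 s; RTT = 0.00560667 s.
Cycle = t_tx + RTT = 0.00608667 s.
Utilization = t_tx / cycle = 0.00048/0.00608667 = 7.886 %.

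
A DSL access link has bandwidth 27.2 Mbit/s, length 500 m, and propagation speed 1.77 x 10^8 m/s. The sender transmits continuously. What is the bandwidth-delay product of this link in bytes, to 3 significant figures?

9.60 bytes

Propagation delay = 500 / 177000000 = 2.82486e-06 s.
BDP = R × t_prop = 27200000 × 2.82486e-06 = 76.8362 bits.
In bytes: 76.8362/8 = 9.60 bytes.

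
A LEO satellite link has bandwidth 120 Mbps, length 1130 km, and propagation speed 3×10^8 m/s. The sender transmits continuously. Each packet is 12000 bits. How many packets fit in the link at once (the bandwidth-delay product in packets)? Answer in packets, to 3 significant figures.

Propagation delay = 1130000 / 300000000 = 0.00376667 s.
BDP = R × t_prop = 120000000 × 0.00376667 = 452000 bits.
In packets of 12000 bits: 37.7 packets.

37.7 packets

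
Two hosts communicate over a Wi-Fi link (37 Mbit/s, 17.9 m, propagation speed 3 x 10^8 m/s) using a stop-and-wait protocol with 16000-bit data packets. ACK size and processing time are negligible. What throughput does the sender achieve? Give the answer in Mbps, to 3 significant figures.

t_tx = L/R = 16000/37000000 = 0.000432432 s.
t_prop = 17.9/300000000 = 5.96667e-08 s; RTT = 1.19333e-07 s.
Cycle = t_tx + RTT = 0.000432552 s.
Throughput = L / cycle = 16000 / 0.000432552 = 37.0 Mbps.

37.0 Mbps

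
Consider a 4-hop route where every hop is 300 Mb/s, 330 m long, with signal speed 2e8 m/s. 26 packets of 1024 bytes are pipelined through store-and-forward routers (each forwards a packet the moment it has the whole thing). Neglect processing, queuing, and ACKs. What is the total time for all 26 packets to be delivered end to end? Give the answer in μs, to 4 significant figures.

Per-hop transmission t_tx = L/R = 8192/300000000 = 27.3067 μs.
Per-hop propagation t_prop = 330/200000000 = 1.65 μs.
Pipeline fill: first packet needs 4·t_tx to clear all hops; remaining 25 packets each add one t_tx.
Total = (4+26-1)·t_tx + 4·t_prop = 29·27.3067 + 4·1.65 = 798.5 μs.

798.5 μs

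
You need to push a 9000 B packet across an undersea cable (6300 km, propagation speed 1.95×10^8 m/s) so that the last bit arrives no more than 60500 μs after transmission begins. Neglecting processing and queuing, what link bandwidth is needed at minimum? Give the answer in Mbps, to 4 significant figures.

2.554 Mbps

L = 72000 bits.
Propagation delay = 6300000 / 195000000 = 32307.7 μs.
Transmission budget = 60500 − 32307.7 = 28192.3 μs.
R ≥ L / t_tx = 72000 bits / 0.0281923 s = 2.554 Mbps.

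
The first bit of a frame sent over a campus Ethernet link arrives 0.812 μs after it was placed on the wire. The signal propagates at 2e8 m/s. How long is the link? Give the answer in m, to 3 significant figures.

d = s × t_prop = 200000000 × 8.12e-07 = 162 m.

162 m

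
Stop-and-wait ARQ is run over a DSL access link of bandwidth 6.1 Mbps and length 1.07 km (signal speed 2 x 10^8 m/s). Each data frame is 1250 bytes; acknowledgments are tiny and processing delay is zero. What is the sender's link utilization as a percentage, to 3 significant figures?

99.4 %

t_tx = L/R = 10000/6100000 = 0.00163934 s.
t_prop = 1070/200000000 = 5.35e-06 s; RTT = 1.07e-05 s.
Cycle = t_tx + RTT = 0.00165004 s.
Utilization = t_tx / cycle = 0.00163934/0.00165004 = 99.4 %.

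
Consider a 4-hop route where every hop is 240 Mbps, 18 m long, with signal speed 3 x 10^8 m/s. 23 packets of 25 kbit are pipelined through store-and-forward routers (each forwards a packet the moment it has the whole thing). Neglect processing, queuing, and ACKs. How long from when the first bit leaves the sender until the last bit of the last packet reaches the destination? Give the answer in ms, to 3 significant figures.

2.71 ms

Per-hop transmission t_tx = L/R = 25000/240000000 = 0.104167 ms.
Per-hop propagation t_prop = 18/300000000 = 6e-05 ms.
Pipeline fill: first packet needs 4·t_tx to clear all hops; remaining 22 packets each add one t_tx.
Total = (4+23-1)·t_tx + 4·t_prop = 26·0.104167 + 4·6e-05 = 2.71 ms.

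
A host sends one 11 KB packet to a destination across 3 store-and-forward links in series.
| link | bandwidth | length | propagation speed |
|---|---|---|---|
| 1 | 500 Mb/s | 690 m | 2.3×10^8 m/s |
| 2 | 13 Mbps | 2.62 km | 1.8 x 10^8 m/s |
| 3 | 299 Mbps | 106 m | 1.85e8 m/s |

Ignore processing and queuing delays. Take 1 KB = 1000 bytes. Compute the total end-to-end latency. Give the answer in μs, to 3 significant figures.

7260 μs

L = 88000 bits.
Transmission delays (L/R per hop): 176, 6769.23, 294.314 μs; sum = 7239.55 μs.
Propagation delays (d/s per hop): 3, 14.5556, 0.572973 μs; sum = 18.1285 μs.
End-to-end = 7260 μs.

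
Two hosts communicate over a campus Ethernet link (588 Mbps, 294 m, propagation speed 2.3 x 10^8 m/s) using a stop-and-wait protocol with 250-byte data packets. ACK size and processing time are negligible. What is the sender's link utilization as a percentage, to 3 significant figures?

t_tx = L/R = 2000/588000000 = 3.40136e-06 s.
t_prop = 294/2.3e+08 = 1.27826e-06 s; RTT = 2.55652e-06 s.
Cycle = t_tx + RTT = 5.95788e-06 s.
Utilization = t_tx / cycle = 3.40136e-06/5.95788e-06 = 57.1 %.

57.1 %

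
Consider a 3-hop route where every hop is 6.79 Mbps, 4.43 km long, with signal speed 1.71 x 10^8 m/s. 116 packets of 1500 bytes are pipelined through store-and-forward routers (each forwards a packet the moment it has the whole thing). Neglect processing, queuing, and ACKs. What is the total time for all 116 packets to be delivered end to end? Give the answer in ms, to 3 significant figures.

209 ms

Per-hop transmission t_tx = L/R = 12000/6790000 = 1.7673 ms.
Per-hop propagation t_prop = 4430/171000000 = 0.0259064 ms.
Pipeline fill: first packet needs 3·t_tx to clear all hops; remaining 115 packets each add one t_tx.
Total = (3+116-1)·t_tx + 3·t_prop = 118·1.7673 + 3·0.0259064 = 209 ms.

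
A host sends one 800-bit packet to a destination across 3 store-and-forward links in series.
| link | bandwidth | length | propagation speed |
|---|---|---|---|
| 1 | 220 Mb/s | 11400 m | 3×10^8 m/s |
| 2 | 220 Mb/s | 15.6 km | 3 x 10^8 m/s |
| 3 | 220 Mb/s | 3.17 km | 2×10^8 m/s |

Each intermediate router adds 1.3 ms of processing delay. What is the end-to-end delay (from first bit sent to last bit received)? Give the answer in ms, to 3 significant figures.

2.72 ms

Transmission delay per hop = L/R = 800/220000000 = 0.00363636 ms; 3 hops → 0.0109091 ms.
Propagation delays (d/s per hop): 0.038, 0.052, 0.01585 ms; sum = 0.10585 ms.
Processing at 2 router(s): 2 × 1.3 ms = 2.6 ms.
End-to-end = 2.72 ms.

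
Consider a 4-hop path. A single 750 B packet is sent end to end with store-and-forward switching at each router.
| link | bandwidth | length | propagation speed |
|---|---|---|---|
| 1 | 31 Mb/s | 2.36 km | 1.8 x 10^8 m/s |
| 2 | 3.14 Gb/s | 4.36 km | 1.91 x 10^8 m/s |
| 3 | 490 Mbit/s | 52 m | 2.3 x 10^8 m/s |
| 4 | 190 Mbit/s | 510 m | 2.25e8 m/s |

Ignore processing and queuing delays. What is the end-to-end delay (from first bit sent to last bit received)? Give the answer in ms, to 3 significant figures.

L = 750 × 8 = 6000 bits.
Transmission delays (L/R per hop): 0.193548, 0.00191083, 0.0122449, 0.0315789 ms; sum = 0.239283 ms.
Propagation delays (d/s per hop): 0.0131111, 0.0228272, 0.000226087, 0.00226667 ms; sum = 0.0384311 ms.
End-to-end = 0.278 ms.

0.278 ms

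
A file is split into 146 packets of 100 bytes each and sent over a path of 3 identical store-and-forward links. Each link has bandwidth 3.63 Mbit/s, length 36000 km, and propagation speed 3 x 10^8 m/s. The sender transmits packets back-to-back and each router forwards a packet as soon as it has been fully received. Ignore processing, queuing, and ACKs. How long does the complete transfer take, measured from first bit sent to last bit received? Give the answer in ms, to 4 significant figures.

Per-hop transmission t_tx = L/R = 800/3630000 = 0.220386 ms.
Per-hop propagation t_prop = 36000000/300000000 = 120 ms.
Pipeline fill: first packet needs 3·t_tx to clear all hops; remaining 145 packets each add one t_tx.
Total = (3+146-1)·t_tx + 3·t_prop = 148·0.220386 + 3·120 = 392.6 ms.

392.6 ms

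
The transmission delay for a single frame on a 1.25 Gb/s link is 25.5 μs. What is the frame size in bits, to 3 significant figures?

L = R × t_tx = 1250000000 b/s × 2.55e-05 s = 31875 bits.

31900 bits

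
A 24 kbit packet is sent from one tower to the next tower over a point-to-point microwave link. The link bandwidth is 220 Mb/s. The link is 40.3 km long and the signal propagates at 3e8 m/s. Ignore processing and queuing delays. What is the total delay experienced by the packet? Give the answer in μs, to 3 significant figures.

L = 24000 bits.
Transmission delay = L/R = 24000 / 220000000 = 109.091 μs.
Propagation delay = d/s = 40300 m / 300000000 m/s = 134.333 μs.
Total = 243 μs.

243 μs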